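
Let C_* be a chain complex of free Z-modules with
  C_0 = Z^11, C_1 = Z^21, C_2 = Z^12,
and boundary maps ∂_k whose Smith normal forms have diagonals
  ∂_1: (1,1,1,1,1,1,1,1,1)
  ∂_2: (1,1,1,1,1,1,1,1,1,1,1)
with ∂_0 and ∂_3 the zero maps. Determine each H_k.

H_0: b_0 = 11 − 0 − 9 = 2; torsion from ∂_1 factors > 1: none. So H_0 = Z^2.
H_1: b_1 = 21 − 9 − 11 = 1; torsion from ∂_2 factors > 1: none. So H_1 = Z.
H_2: b_2 = 12 − 11 − 0 = 1; torsion from ∂_3 factors > 1: none. So H_2 = Z.

H_0 = Z^2,  H_1 = Z,  H_2 = Z.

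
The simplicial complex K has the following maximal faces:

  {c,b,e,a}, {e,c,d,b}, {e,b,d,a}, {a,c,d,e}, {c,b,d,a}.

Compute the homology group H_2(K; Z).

We work with the vertex ordering a < b < c < d < e. The simplices of K, each written with vertices in increasing order, are:

  0-simplices (5): a, b, c, d, e
  1-simplices (10): ab, ac, ad, ae, bc, bd, be, cd, ce, de
  2-simplices (10): abc, abd, abe, acd, ace, ade, bcd, bce, bde, cde
  3-simplices (5): abcd, abce, abde, acde, bcde

Hence C_0 ≅ Z^5, C_1 ≅ Z^10, C_2 ≅ Z^10, C_3 ≅ Z^5.

∂_1: C_1 → C_0 maps an edge to its endpoints' difference, ∂[p,q] = q − p. For instance
  ∂bc = c − b.
The resulting 5×10 matrix has rank 4, and its Smith normal form has invariant factors (1,1,1,1).

∂_2: C_2 → C_1 acts by ∂[p,q,r] = [q,r] − [p,r] + [p,q]. For instance
  ∂bce = ce − be + bc,
  ∂cde = de − ce + cd.
The 10×10 boundary matrix has rank 6 and Smith normal form diag(1,1,1,1,1,1).

The boundary map ∂_3: C_3 → C_2 sends each 3-simplex σ to the alternating sum Σ_i (−1)^i (σ with its i-th vertex removed). For instance
  ∂acde = cde − ade + ace − acd,
  ∂abde = bde − ade + abe − abd.
This gives a 10×5 integer matrix of rank 4; reducing to Smith normal form yields diagonal entries (1,1,1,1).

Reading off H_k = ker ∂_k / im ∂_{k+1}:

  H_2: rank ker ∂_2 − rank ∂_3 = (10 − 6) − 4 = 0, and the invariant factors of ∂_3 are all 1, so H_2 ≅ 0.

H_2 ≅ 0.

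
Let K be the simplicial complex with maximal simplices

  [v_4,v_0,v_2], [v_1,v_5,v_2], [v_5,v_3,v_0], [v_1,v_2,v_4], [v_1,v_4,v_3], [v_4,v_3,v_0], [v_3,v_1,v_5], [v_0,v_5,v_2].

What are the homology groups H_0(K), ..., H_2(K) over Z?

H_0 = Z,  H_1 = 0,  H_2 = Z.

K has 6 vertices, 12 edges, 8 triangles.
rank ∂_0 = 0, rank ∂_1 = 5 ⇒ b_0 = 6 − 0 − 5 = 1; all invariant factors of ∂_1 are 1 so no torsion. So H_0 ≅ Z.
rank ∂_1 = 5, rank ∂_2 = 7 ⇒ b_1 = 12 − 5 − 7 = 0; all invariant factors of ∂_2 are 1 so no torsion. So H_1 ≅ 0.
rank ∂_2 = 7, rank ∂_3 = 0 ⇒ b_2 = 8 − 7 − 0 = 1. So H_2 ≅ Z.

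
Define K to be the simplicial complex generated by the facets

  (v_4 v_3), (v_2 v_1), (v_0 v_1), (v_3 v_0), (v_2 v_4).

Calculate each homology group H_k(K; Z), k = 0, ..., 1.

H_0 ≅ Z,  H_1 ≅ Z.

Order the vertices as v_0 < v_1 < v_2 < v_3 < v_4. Listing each simplex with vertices in this order, K has dimension 1 with simplices:

  0-simplices (5): [v_0], [v_1], [v_2], [v_3], [v_4]
  1-simplices (5): [v_0,v_1], [v_0,v_3], [v_1,v_2], [v_2,v_4], [v_3,v_4]

giving chain groups C_0 ≅ Z^5, C_1 ≅ Z^5.

The boundary map ∂_1: C_1 → C_0 sends each edge [p,q] (with p < q) to q − p. For instance
  ∂[v_0,v_1] = [v_1] − [v_0].
As a 5×5 matrix over Z this has rank 4, with invariant factors (1,1,1,1).

Computing H_k = (kernel of ∂_k) / (image of ∂_{k+1}):

  H_0: rank C_0 − rank ∂_1 = 5 − 4 = 1, and the invariant factors of ∂_1 are all 1, so H_0 ≅ Z.
  H_1: rank ker ∂_1 − rank ∂_2 = (5 − 4) − 0 = 1, and there is no ∂_2, so H_1 ≅ Z.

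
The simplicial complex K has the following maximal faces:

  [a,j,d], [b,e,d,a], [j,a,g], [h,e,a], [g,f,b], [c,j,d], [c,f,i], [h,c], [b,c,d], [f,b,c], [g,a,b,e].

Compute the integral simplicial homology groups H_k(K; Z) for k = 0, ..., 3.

Take the total order a < b < c < d < e < f < g < h < i < j on the vertex set. Then K (dimension 3) consists of the simplices:

  0-simplices (10): a, b, c, d, e, f, g, h, i, j
  1-simplices (23): ab, ad, ae, ag, ah, aj, bc, bd, be, bf, bg, cd, cf, ch, ci, cj, de, dj, eg, eh, fg, fi, gj
  2-simplices (15): abd, abe, abg, ade, adj, aeg, aeh, agj, bcd, bcf, bde, beg, bfg, cdj, cfi
  3-simplices (2): abde, abeg

Hence C_0 ≅ Z^10, C_1 ≅ Z^23, C_2 ≅ Z^15, C_3 ≅ Z^2.

Boundary ∂_1: C_1 → C_0 sends each edge [p,q] (with p < q) to q − p.
As a 10×23 matrix over Z this has rank 9, with invariant factors (1,1,1,1,1,1,1,1,1).

The boundary map ∂_2: C_2 → C_1 acts by ∂[p,q,r] = [q,r] − [p,r] + [p,q]. For instance
  ∂agj = gj − aj + ag,
  ∂cfi = fi − ci + cf.
This gives a 23×15 integer matrix of rank 13; reducing to Smith normal form yields diagonal entries (1,1,1,1,1,1,1,1,1,1,1,1,1).

∂_3: C_3 → C_2 sends each 3-simplex σ to the alternating sum Σ_i (−1)^i (σ with its i-th vertex removed). For instance
  ∂abde = bde − ade + abe − abd,
  ∂abeg = beg − aeg + abg − abe.
This gives a 15×2 integer matrix of rank 2; reducing to Smith normal form yields diagonal entries (1,1).

Reading off H_k = ker ∂_k / im ∂_{k+1}:

  H_0: rank C_0 − rank ∂_1 = 10 − 9 = 1, and the invariant factors of ∂_1 are all 1, so H_0 ≅ Z.
  H_1: rank ker ∂_1 − rank ∂_2 = (23 − 9) − 13 = 1, and the invariant factors of ∂_2 are all 1, so H_1 ≅ Z.
  H_2: rank ker ∂_2 − rank ∂_3 = (15 − 13) − 2 = 0, and the invariant factors of ∂_3 are all 1, so H_2 ≅ 0.
  H_3: rank ker ∂_3 − rank ∂_4 = (2 − 2) − 0 = 0, and there is no ∂_4, so H_3 ≅ 0.

H_0 = Z,  H_1 = Z,  H_2 = 0,  H_3 = 0.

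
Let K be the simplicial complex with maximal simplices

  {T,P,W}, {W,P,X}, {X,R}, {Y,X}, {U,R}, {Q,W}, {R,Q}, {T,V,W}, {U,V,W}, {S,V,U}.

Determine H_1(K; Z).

H_1 ≅ Z^2.

Take the total order P < Q < R < S < T < U < V < W < X < Y on the vertex set. Then K (dimension 2) consists of the simplices:

  0-simplices (10): P, Q, R, S, T, U, V, W, X, Y
  1-simplices (16): PT, PW, PX, QR, QW, RU, RX, SU, SV, TV, TW, UV, UW, VW, WX, XY
  2-simplices (5): PTW, PWX, SUV, TVW, UVW

giving chain groups C_0 ≅ Z^10, C_1 ≅ Z^16, C_2 ≅ Z^5.

Boundary ∂_1: C_1 → C_0 is given by ∂[p,q] = [q] − [p].
This gives a 10×16 integer matrix of rank 9; reducing to Smith normal form yields diagonal entries (1,1,1,1,1,1,1,1,1).

∂_2: C_2 → C_1 sends each 2-simplex [p,q,r] to [q,r] − [p,r] + [p,q]. For instance
  ∂UVW = VW − UW + UV,
  ∂SUV = UV − SV + SU.
This gives a 16×5 integer matrix of rank 5; reducing to Smith normal form yields diagonal entries (1,1,1,1,1).

Reading off H_k = ker ∂_k / im ∂_{k+1}:

  H_1: rank ker ∂_1 − rank ∂_2 = (16 − 9) − 5 = 2, and the invariant factors of ∂_2 are all 1, so H_1 = Z^2.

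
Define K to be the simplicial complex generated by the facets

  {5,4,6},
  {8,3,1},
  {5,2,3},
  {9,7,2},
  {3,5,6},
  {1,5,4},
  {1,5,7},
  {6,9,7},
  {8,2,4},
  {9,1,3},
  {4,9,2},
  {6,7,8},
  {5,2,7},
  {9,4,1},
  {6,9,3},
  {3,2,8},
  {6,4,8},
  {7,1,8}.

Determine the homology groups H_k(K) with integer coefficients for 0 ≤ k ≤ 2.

H_0 ≅ Z,  H_1 ≅ Z^2,  H_2 ≅ Z.

Order the vertices as 1 < 2 < 3 < 4 < 5 < 6 < 7 < 8 < 9. Listing each simplex with vertices in this order, K has dimension 2 with simplices:

  0-simplices (9): [1], [2], [3], [4], [5], [6], [7], [8], [9]
  1-simplices (27): (27 of them)
  2-simplices (18): [1,3,8], [1,3,9], [1,4,5], [1,4,9], [1,5,7], [1,7,8], [2,3,5], [2,3,8], [2,4,8], [2,4,9], [2,5,7], [2,7,9], [3,5,6], [3,6,9], [4,5,6], [4,6,8], [6,7,8], [6,7,9]

Hence C_0 ≅ Z^9, C_1 ≅ Z^27, C_2 ≅ Z^18.

∂_1: C_1 → C_0 is given by ∂[p,q] = [q] − [p]. For instance
  ∂[4,6] = [6] − [4].
This gives a 9×27 integer matrix of rank 8; reducing to Smith normal form yields diagonal entries (1,1,1,1,1,1,1,1).

∂_2: C_2 → C_1 acts by ∂[p,q,r] = [q,r] − [p,r] + [p,q]. For instance
  ∂[1,4,9] = [4,9] − [1,9] + [1,4],
  ∂[4,6,8] = [6,8] − [4,8] + [4,6].
The resulting 27×18 matrix has rank 17, and its Smith normal form has invariant factors (1,1,1,1,1,1,1,1,1,1,1,1,1,1,1,1,1).

Computing H_k = (kernel of ∂_k) / (image of ∂_{k+1}):

  H_0: rank C_0 − rank ∂_1 = 9 − 8 = 1, and the invariant factors of ∂_1 are all 1, so H_0 = Z.
  H_1: rank ker ∂_1 − rank ∂_2 = (27 − 8) − 17 = 2, and the invariant factors of ∂_2 are all 1, so H_1 = Z^2.
  H_2: rank ker ∂_2 − rank ∂_3 = (18 − 17) − 0 = 1, and there is no ∂_3, so H_2 = Z.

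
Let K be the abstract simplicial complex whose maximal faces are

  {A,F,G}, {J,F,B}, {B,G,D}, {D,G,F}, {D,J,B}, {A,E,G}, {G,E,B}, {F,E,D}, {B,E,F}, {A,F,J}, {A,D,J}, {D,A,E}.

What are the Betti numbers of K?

Fix the vertex order A < B < D < E < F < G < J and write every simplex with vertices in increasing order. Then dim K = 2 and the simplices of K are:

  0-simplices (7): A, B, D, E, F, G, J
  1-simplices (18): AD, AE, AF, AG, AJ, BD, BE, BF, BG, BJ, DE, DF, DG, DJ, EF, EG, FG, FJ
  2-simplices (12): ADE, ADJ, AEG, AFG, AFJ, BDG, BDJ, BEF, BEG, BFJ, DEF, DFG

giving chain groups C_0 ≅ Z^7, C_1 ≅ Z^18, C_2 ≅ Z^12.

Boundary ∂_1: C_1 → C_0 sends each edge [p,q] (with p < q) to q − p. For instance
  ∂AE = E − A.
As a 7×18 matrix over Z this has rank 6, with invariant factors (1,1,1,1,1,1).

The boundary map ∂_2: C_2 → C_1 acts by ∂[p,q,r] = [q,r] − [p,r] + [p,q]. For instance
  ∂BEG = EG − BG + BE,
  ∂AFG = FG − AG + AF.
As a 18×12 matrix over Z this has rank 12, with invariant factors (1,1,1,1,1,1,1,1,1,1,1,2).

Computing H_k = (kernel of ∂_k) / (image of ∂_{k+1}):

  H_0: rank C_0 − rank ∂_1 = 7 − 6 = 1, and the invariant factors of ∂_1 are all 1, so H_0 ≅ Z.
  H_1: rank ker ∂_1 − rank ∂_2 = (18 − 6) − 12 = 0, and ∂_2 has invariant factor 2 > 1, so H_1 ≅ Z/2Z.
  H_2: rank ker ∂_2 − rank ∂_3 = (12 − 12) − 0 = 0, and there is no ∂_3, so H_2 ≅ 0.

As a check, the Euler characteristic is 7 − 18 + 12 = 1, which agrees with 1 − 0 + 0 = 1.

Hence the Betti numbers are b_0 = 1, b_1 = 0, b_2 = 0.

b_0 = 1, b_1 = 0, b_2 = 0.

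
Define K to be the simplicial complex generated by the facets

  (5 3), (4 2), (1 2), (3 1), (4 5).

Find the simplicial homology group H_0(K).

H_0 = Z.

Fix the vertex order 1 < 2 < 3 < 4 < 5 and write every simplex with vertices in increasing order. Then dim K = 1 and the simplices of K are:

  0-simplices (5): [1], [2], [3], [4], [5]
  1-simplices (5): [1,2], [1,3], [2,4], [3,5], [4,5]

giving chain groups C_0 ≅ Z^5, C_1 ≅ Z^5.

Boundary ∂_1: C_1 → C_0 is given by ∂[p,q] = [q] − [p].
The 5×5 boundary matrix has rank 4 and Smith normal form diag(1,1,1,1).

Computing H_k = (kernel of ∂_k) / (image of ∂_{k+1}):

  H_0: rank C_0 − rank ∂_1 = 5 − 4 = 1, and the invariant factors of ∂_1 are all 1, so H_0 ≅ Z.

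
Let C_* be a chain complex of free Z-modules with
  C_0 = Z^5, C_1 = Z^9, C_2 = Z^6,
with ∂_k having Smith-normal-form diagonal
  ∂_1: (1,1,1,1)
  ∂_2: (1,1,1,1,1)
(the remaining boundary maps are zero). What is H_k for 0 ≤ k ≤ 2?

H_0: b_0 = 5 − 0 − 4 = 1; torsion from ∂_1 factors > 1: none. So H_0 = Z.
H_1: b_1 = 9 − 4 − 5 = 0; torsion from ∂_2 factors > 1: none. So H_1 = 0.
H_2: b_2 = 6 − 5 − 0 = 1; torsion from ∂_3 factors > 1: none. So H_2 = Z.

H_0 = Z,  H_1 = 0,  H_2 = Z.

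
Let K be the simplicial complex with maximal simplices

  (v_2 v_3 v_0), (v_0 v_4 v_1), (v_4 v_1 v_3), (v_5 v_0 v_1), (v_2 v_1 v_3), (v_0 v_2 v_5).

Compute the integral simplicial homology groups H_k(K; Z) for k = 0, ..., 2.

H_0 = Z,  H_1 = Z,  H_2 = 0.

Fix the vertex order v_0 < v_1 < v_2 < v_3 < v_4 < v_5 and write every simplex with vertices in increasing order. Then dim K = 2 and the simplices of K are:

  0-simplices (6): [v_0], [v_1], [v_2], [v_3], [v_4], [v_5]
  1-simplices (12): [v_0,v_1], [v_0,v_2], [v_0,v_3], [v_0,v_4], [v_0,v_5], [v_1,v_2], [v_1,v_3], [v_1,v_4], [v_1,v_5], [v_2,v_3], [v_2,v_5], [v_3,v_4]
  2-simplices (6): [v_0,v_1,v_4], [v_0,v_1,v_5], [v_0,v_2,v_3], [v_0,v_2,v_5], [v_1,v_2,v_3], [v_1,v_3,v_4]

giving chain groups C_0 ≅ Z^6, C_1 ≅ Z^12, C_2 ≅ Z^6.

∂_1: C_1 → C_0 maps an edge to its endpoints' difference, ∂[p,q] = q − p. For instance
  ∂[v_1,v_2] = [v_2] − [v_1].
As a 6×12 matrix over Z this has rank 5, with invariant factors (1,1,1,1,1).

The boundary map ∂_2: C_2 → C_1 acts by ∂[p,q,r] = [q,r] − [p,r] + [p,q]. For instance
  ∂[v_1,v_2,v_3] = [v_2,v_3] − [v_1,v_3] + [v_1,v_2],
  ∂[v_0,v_1,v_4] = [v_1,v_4] − [v_0,v_4] + [v_0,v_1].
As a 12×6 matrix over Z this has rank 6, with invariant factors (1,1,1,1,1,1).

Reading off H_k = ker ∂_k / im ∂_{k+1}:

  H_0: rank C_0 − rank ∂_1 = 6 − 5 = 1, and the invariant factors of ∂_1 are all 1, so H_0 = Z.
  H_1: rank ker ∂_1 − rank ∂_2 = (12 − 5) − 6 = 1, and the invariant factors of ∂_2 are all 1, so H_1 = Z.
  H_2: rank ker ∂_2 − rank ∂_3 = (6 − 6) − 0 = 0, and there is no ∂_3, so H_2 = 0.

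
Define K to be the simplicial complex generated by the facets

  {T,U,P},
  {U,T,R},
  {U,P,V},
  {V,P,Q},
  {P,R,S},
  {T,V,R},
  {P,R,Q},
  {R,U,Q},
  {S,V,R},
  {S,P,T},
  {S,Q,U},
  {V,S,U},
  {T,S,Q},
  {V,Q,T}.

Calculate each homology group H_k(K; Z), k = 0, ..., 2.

Fix the vertex order P < Q < R < S < T < U < V and write every simplex with vertices in increasing order. Then dim K = 2 and the simplices of K are:

  0-simplices (7): P, Q, R, S, T, U, V
  1-simplices (21): PQ, PR, PS, PT, PU, PV, QR, QS, QT, QU, QV, RS, RT, RU, RV, ST, SU, SV, TU, TV, UV
  2-simplices (14): PQR, PQV, PRS, PST, PTU, PUV, QRU, QST, QSU, QTV, RSV, RTU, RTV, SUV

so the chain groups are C_0 ≅ Z^7, C_1 ≅ Z^21, C_2 ≅ Z^14.

Boundary ∂_1: C_1 → C_0 sends each edge [p,q] (with p < q) to q − p.
The 7×21 boundary matrix has rank 6 and Smith normal form diag(1,1,1,1,1,1).

Boundary ∂_2: C_2 → C_1 acts by ∂[p,q,r] = [q,r] − [p,r] + [p,q]. For instance
  ∂PTU = TU − PU + PT,
  ∂RSV = SV − RV + RS.
The 21×14 boundary matrix has rank 13 and Smith normal form diag(1,1,1,1,1,1,1,1,1,1,1,1,1).

Now H_k = ker ∂_k / im ∂_{k+1}, so:

  H_0: rank C_0 − rank ∂_1 = 7 − 6 = 1, and the invariant factors of ∂_1 are all 1, so H_0 ≅ Z.
  H_1: rank ker ∂_1 − rank ∂_2 = (21 − 6) − 13 = 2, and the invariant factors of ∂_2 are all 1, so H_1 ≅ Z^2.
  H_2: rank ker ∂_2 − rank ∂_3 = (14 − 13) − 0 = 1, and there is no ∂_3, so H_2 ≅ Z.

H_0 = Z,  H_1 = Z^2,  H_2 = Z.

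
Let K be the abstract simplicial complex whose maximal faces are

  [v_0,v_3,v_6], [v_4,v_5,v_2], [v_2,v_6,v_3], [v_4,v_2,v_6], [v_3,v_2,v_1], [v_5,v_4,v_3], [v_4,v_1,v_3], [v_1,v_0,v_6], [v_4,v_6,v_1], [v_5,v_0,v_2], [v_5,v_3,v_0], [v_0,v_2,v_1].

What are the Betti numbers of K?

b_0 = 1, b_1 = 0, b_2 = 0.

Fix the vertex order v_0 < v_1 < v_2 < v_3 < v_4 < v_5 < v_6 and write every simplex with vertices in increasing order. Then dim K = 2 and the simplices of K are:

  0-simplices (7): [v_0], [v_1], [v_2], [v_3], [v_4], [v_5], [v_6]
  1-simplices (18): (18 of them)
  2-simplices (12): (12 of them)

giving chain groups C_0 ≅ Z^7, C_1 ≅ Z^18, C_2 ≅ Z^12.

Boundary ∂_1: C_1 → C_0 sends each edge [p,q] (with p < q) to q − p.
This gives a 7×18 integer matrix of rank 6; reducing to Smith normal form yields diagonal entries (1,1,1,1,1,1).

∂_2: C_2 → C_1 maps a triangle to the signed sum of its edges. For instance
  ∂[v_0,v_3,v_5] = [v_3,v_5] − [v_0,v_5] + [v_0,v_3],
  ∂[v_0,v_1,v_2] = [v_1,v_2] − [v_0,v_2] + [v_0,v_1].
The resulting 18×12 matrix has rank 12, and its Smith normal form has invariant factors (1,1,1,1,1,1,1,1,1,1,1,2).

From H_k ≅ ker(∂_k) / im(∂_{k+1}) we obtain:

  H_0: rank C_0 − rank ∂_1 = 7 − 6 = 1, and the invariant factors of ∂_1 are all 1, so H_0 = Z.
  H_1: rank ker ∂_1 − rank ∂_2 = (18 − 6) − 12 = 0, and ∂_2 has invariant factor 2 > 1, so H_1 = Z/2.
  H_2: rank ker ∂_2 − rank ∂_3 = (12 − 12) − 0 = 0, and there is no ∂_3, so H_2 = 0.

As a check, the Euler characteristic is 7 − 18 + 12 = 1, which agrees with 1 − 0 + 0 = 1.

Hence the Betti numbers are b_0 = 1, b_1 = 0, b_2 = 0.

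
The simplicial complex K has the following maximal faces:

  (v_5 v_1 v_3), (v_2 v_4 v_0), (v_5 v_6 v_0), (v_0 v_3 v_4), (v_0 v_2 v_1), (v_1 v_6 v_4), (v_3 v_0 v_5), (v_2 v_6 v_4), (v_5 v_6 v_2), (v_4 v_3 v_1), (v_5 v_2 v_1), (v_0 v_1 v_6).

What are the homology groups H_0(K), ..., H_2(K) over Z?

H_0 ≅ Z,  H_1 ≅ Z/2,  H_2 = 0.

Take the total order v_0 < v_1 < v_2 < v_3 < v_4 < v_5 < v_6 on the vertex set. Then K (dimension 2) consists of the simplices:

  0-simplices (7): [v_0], [v_1], [v_2], [v_3], [v_4], [v_5], [v_6]
  1-simplices (18): (18 of them)
  2-simplices (12): (12 of them)

giving chain groups C_0 ≅ Z^7, C_1 ≅ Z^18, C_2 ≅ Z^12.

∂_1: C_1 → C_0 maps an edge to its endpoints' difference, ∂[p,q] = q − p.
The resulting 7×18 matrix has rank 6, and its Smith normal form has invariant factors (1,1,1,1,1,1).

Boundary ∂_2: C_2 → C_1 sends each 2-simplex [p,q,r] to [q,r] − [p,r] + [p,q]. For instance
  ∂[v_0,v_1,v_6] = [v_1,v_6] − [v_0,v_6] + [v_0,v_1],
  ∂[v_1,v_3,v_4] = [v_3,v_4] − [v_1,v_4] + [v_1,v_3].
The resulting 18×12 matrix has rank 12, and its Smith normal form has invariant factors (1,1,1,1,1,1,1,1,1,1,1,2).

Now H_k = ker ∂_k / im ∂_{k+1}, so:

  H_0: rank C_0 − rank ∂_1 = 7 − 6 = 1, and the invariant factors of ∂_1 are all 1, so H_0 = Z.
  H_1: rank ker ∂_1 − rank ∂_2 = (18 − 6) − 12 = 0, and ∂_2 has invariant factor 2 > 1, so H_1 = Z/2.
  H_2: rank ker ∂_2 − rank ∂_3 = (12 − 12) − 0 = 0, and there is no ∂_3, so H_2 = 0.

As a check, the Euler characteristic is 7 − 18 + 12 = 1, which agrees with 1 − 0 + 0 = 1.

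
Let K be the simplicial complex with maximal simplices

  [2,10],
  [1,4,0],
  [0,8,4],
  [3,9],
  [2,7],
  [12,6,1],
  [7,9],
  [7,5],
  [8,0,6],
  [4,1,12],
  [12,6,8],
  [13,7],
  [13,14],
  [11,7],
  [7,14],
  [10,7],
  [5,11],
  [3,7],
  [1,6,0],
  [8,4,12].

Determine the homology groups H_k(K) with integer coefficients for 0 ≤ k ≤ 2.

H_0 ≅ Z^2,  H_1 ≅ Z^4,  H_2 ≅ Z.

Fix the vertex order 0 < 1 < 2 < 3 < 4 < 5 < 6 < 7 < 8 < 9 < 10 < 11 < 12 < 13 < 14 and write every simplex with vertices in increasing order. Then dim K = 2 and the simplices of K are:

  0-simplices (15): [0], [1], [2], [3], [4], [5], [6], [7], [8], [9], [10], [11], [12], [13], [14]
  1-simplices (24): (24 of them)
  2-simplices (8): [0,1,4], [0,1,6], [0,4,8], [0,6,8], [1,4,12], [1,6,12], [4,8,12], [6,8,12]

giving chain groups C_0 ≅ Z^15, C_1 ≅ Z^24, C_2 ≅ Z^8.

∂_1: C_1 → C_0 sends each edge [p,q] (with p < q) to q − p. For instance
  ∂[3,7] = [7] − [3].
As a 15×24 matrix over Z this has rank 13, with invariant factors (1,1,1,1,1,1,1,1,1,1,1,1,1).

The boundary map ∂_2: C_2 → C_1 acts by ∂[p,q,r] = [q,r] − [p,r] + [p,q]. For instance
  ∂[0,1,6] = [1,6] − [0,6] + [0,1],
  ∂[0,6,8] = [6,8] − [0,8] + [0,6].
The resulting 24×8 matrix has rank 7, and its Smith normal form has invariant factors (1,1,1,1,1,1,1).

From H_k ≅ ker(∂_k) / im(∂_{k+1}) we obtain:

  H_0: rank C_0 − rank ∂_1 = 15 − 13 = 2, and the invariant factors of ∂_1 are all 1, so H_0 = Z^2.
  H_1: rank ker ∂_1 − rank ∂_2 = (24 − 13) − 7 = 4, and the invariant factors of ∂_2 are all 1, so H_1 = Z^4.
  H_2: rank ker ∂_2 − rank ∂_3 = (8 − 7) − 0 = 1, and there is no ∂_3, so H_2 = Z.

As a check, the Euler characteristic is 15 − 24 + 8 = -1, which agrees with 2 − 4 + 1 = -1.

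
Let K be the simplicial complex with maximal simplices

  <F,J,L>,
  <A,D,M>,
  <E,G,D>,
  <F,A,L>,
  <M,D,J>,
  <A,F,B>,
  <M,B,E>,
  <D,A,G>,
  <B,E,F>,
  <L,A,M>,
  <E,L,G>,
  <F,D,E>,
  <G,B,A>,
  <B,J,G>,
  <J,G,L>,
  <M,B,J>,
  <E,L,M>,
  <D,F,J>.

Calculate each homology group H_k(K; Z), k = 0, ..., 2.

Take the total order A < B < D < E < F < G < J < L < M on the vertex set. Then K (dimension 2) consists of the simplices:

  0-simplices (9): A, B, D, E, F, G, J, L, M
  1-simplices (27): AB, AD, AF, AG, AL, AM, BE, BF, BG, BJ, BM, DE, DF, DG, DJ, DM, EF, EG, EL, EM, FJ, FL, GJ, GL, JL, JM, LM
  2-simplices (18): ABF, ABG, ADG, ADM, AFL, ALM, BEF, BEM, BGJ, BJM, DEF, DEG, DFJ, DJM, EGL, ELM, FJL, GJL

so the chain groups are C_0 ≅ Z^9, C_1 ≅ Z^27, C_2 ≅ Z^18.

∂_1: C_1 → C_0 maps an edge to its endpoints' difference, ∂[p,q] = q − p. For instance
  ∂DF = F − D.
The resulting 9×27 matrix has rank 8, and its Smith normal form has invariant factors (1,1,1,1,1,1,1,1).

Boundary ∂_2: C_2 → C_1 maps a triangle to the signed sum of its edges. For instance
  ∂ALM = LM − AM + AL,
  ∂ELM = LM − EM + EL.
As a 27×18 matrix over Z this has rank 17, with invariant factors (1,1,1,1,1,1,1,1,1,1,1,1,1,1,1,1,1).

Now H_k = ker ∂_k / im ∂_{k+1}, so:

  H_0: rank C_0 − rank ∂_1 = 9 − 8 = 1, and the invariant factors of ∂_1 are all 1, so H_0 ≅ Z.
  H_1: rank ker ∂_1 − rank ∂_2 = (27 − 8) − 17 = 2, and the invariant factors of ∂_2 are all 1, so H_1 ≅ Z^2.
  H_2: rank ker ∂_2 − rank ∂_3 = (18 − 17) − 0 = 1, and there is no ∂_3, so H_2 ≅ Z.

As a check, the Euler characteristic is 9 − 27 + 18 = 0, which agrees with 1 − 2 + 1 = 0.
(K is a triangulation of the torus T^2.)

H_0 = Z,  H_1 = Z^2,  H_2 = Z.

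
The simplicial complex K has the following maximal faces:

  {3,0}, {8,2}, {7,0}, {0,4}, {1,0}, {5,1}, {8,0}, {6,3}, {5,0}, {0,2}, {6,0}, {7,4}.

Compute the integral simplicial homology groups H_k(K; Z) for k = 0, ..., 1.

K has 9 vertices, 12 edges.
rank ∂_0 = 0, rank ∂_1 = 8 ⇒ b_0 = 9 − 0 − 8 = 1; all invariant factors of ∂_1 are 1 so no torsion. So H_0 ≅ Z.
rank ∂_1 = 8, rank ∂_2 = 0 ⇒ b_1 = 12 − 8 − 0 = 4. So H_1 ≅ Z^4.

H_0 ≅ Z,  H_1 ≅ Z^4.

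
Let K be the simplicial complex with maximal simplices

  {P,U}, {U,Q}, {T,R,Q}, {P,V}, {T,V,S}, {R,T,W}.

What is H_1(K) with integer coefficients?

Take the total order P < Q < R < S < T < U < V < W on the vertex set. Then K (dimension 2) consists of the simplices:

  0-simplices (8): P, Q, R, S, T, U, V, W
  1-simplices (11): PU, PV, QR, QT, QU, RT, RW, ST, SV, TV, TW
  2-simplices (3): QRT, RTW, STV

giving chain groups C_0 ≅ Z^8, C_1 ≅ Z^11, C_2 ≅ Z^3.

The boundary map ∂_1: C_1 → C_0 is given by ∂[p,q] = [q] − [p].
This gives a 8×11 integer matrix of rank 7; reducing to Smith normal form yields diagonal entries (1,1,1,1,1,1,1).

Boundary ∂_2: C_2 → C_1 maps a triangle to the signed sum of its edges. For instance
  ∂QRT = RT − QT + QR,
  ∂STV = TV − SV + ST.
The resulting 11×3 matrix has rank 3, and its Smith normal form has invariant factors (1,1,1).

Now H_k = ker ∂_k / im ∂_{k+1}, so:

  H_1: rank ker ∂_1 − rank ∂_2 = (11 − 7) − 3 = 1, and the invariant factors of ∂_2 are all 1, so H_1 ≅ Z.

H_1 = Z.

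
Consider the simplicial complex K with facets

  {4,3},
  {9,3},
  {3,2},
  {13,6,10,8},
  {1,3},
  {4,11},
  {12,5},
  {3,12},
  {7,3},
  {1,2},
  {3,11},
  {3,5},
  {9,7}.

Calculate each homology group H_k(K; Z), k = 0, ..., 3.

H_0 = Z^2,  H_1 = Z^4,  H_2 = 0,  H_3 = 0.

Take the total order 1 < 2 < 3 < 4 < 5 < 6 < 7 < 8 < 9 < 10 < 11 < 12 < 13 on the vertex set. Then K (dimension 3) consists of the simplices:

  0-simplices (13): [1], [2], [3], [4], [5], [6], [7], [8], [9], [10], [11], [12], [13]
  1-simplices (18): [1,2], [1,3], [2,3], [3,4], [3,5], [3,7], [3,9], [3,11], [3,12], [4,11], [5,12], [6,8], [6,10], [6,13], [7,9], [8,10], [8,13], [10,13]
  2-simplices (4): [6,8,10], [6,8,13], [6,10,13], [8,10,13]
  3-simplices (1): [6,8,10,13]

Hence C_0 ≅ Z^13, C_1 ≅ Z^18, C_2 ≅ Z^4, C_3 ≅ Z^1.

Boundary ∂_1: C_1 → C_0 sends each edge [p,q] (with p < q) to q − p. For instance
  ∂[6,8] = [8] − [6].
This gives a 13×18 integer matrix of rank 11; reducing to Smith normal form yields diagonal entries (1,1,1,1,1,1,1,1,1,1,1).

The boundary map ∂_2: C_2 → C_1 acts by ∂[p,q,r] = [q,r] − [p,r] + [p,q]. For instance
  ∂[8,10,13] = [10,13] − [8,13] + [8,10],
  ∂[6,8,10] = [8,10] − [6,10] + [6,8].
This gives a 18×4 integer matrix of rank 3; reducing to Smith normal form yields diagonal entries (1,1,1).

The boundary map ∂_3: C_3 → C_2 sends each 3-simplex σ to the alternating sum Σ_i (−1)^i (σ with its i-th vertex removed). For instance
  ∂[6,8,10,13] = [8,10,13] − [6,10,13] + [6,8,13] − [6,8,10].
The 4×1 boundary matrix has rank 1 and Smith normal form diag(1).

Computing H_k = (kernel of ∂_k) / (image of ∂_{k+1}):

  H_0: rank C_0 − rank ∂_1 = 13 − 11 = 2, and the invariant factors of ∂_1 are all 1, so H_0 = Z^2.
  H_1: rank ker ∂_1 − rank ∂_2 = (18 − 11) − 3 = 4, and the invariant factors of ∂_2 are all 1, so H_1 = Z^4.
  H_2: rank ker ∂_2 − rank ∂_3 = (4 − 3) − 1 = 0, and the invariant factors of ∂_3 are all 1, so H_2 = 0.
  H_3: rank ker ∂_3 − rank ∂_4 = (1 − 1) − 0 = 0, and there is no ∂_4, so H_3 = 0.

(K is a triangulation of the disjoint union of the 3-simplex and a wedge of 4 circles.)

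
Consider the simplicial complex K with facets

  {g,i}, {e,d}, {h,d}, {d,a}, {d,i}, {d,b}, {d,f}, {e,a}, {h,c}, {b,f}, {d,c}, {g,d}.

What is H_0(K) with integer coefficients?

We work with the vertex ordering a < b < c < d < e < f < g < h < i. The simplices of K, each written with vertices in increasing order, are:

  0-simplices (9): a, b, c, d, e, f, g, h, i
  1-simplices (12): ad, ae, bd, bf, cd, ch, de, df, dg, dh, di, gi

so the chain groups are C_0 ≅ Z^9, C_1 ≅ Z^12.

The boundary map ∂_1: C_1 → C_0 maps an edge to its endpoints' difference, ∂[p,q] = q − p. For instance
  ∂ad = d − a.
As a 9×12 matrix over Z this has rank 8, with invariant factors (1,1,1,1,1,1,1,1).

Now H_k = ker ∂_k / im ∂_{k+1}, so:

  H_0: rank C_0 − rank ∂_1 = 9 − 8 = 1, and the invariant factors of ∂_1 are all 1, so H_0 ≅ Z.

H_0 = Z.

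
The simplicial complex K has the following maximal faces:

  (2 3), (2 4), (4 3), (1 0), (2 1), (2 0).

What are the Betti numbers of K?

Take the total order 0 < 1 < 2 < 3 < 4 on the vertex set. Then K (dimension 1) consists of the simplices:

  0-simplices (5): [0], [1], [2], [3], [4]
  1-simplices (6): [0,1], [0,2], [1,2], [2,3], [2,4], [3,4]

giving chain groups C_0 ≅ Z^5, C_1 ≅ Z^6.

The boundary map ∂_1: C_1 → C_0 is given by ∂[p,q] = [q] − [p]. For instance
  ∂[2,3] = [3] − [2].
As a 5×6 matrix over Z this has rank 4, with invariant factors (1,1,1,1).

Computing H_k = (kernel of ∂_k) / (image of ∂_{k+1}):

  H_0: rank C_0 − rank ∂_1 = 5 − 4 = 1, and the invariant factors of ∂_1 are all 1, so H_0 ≅ Z.
  H_1: rank ker ∂_1 − rank ∂_2 = (6 − 4) − 0 = 2, and there is no ∂_2, so H_1 ≅ Z^2.

(K is a triangulation of a wedge of 2 circles.)

Hence the Betti numbers are b_0 = 1, b_1 = 2.

b_0 = 1, b_1 = 2.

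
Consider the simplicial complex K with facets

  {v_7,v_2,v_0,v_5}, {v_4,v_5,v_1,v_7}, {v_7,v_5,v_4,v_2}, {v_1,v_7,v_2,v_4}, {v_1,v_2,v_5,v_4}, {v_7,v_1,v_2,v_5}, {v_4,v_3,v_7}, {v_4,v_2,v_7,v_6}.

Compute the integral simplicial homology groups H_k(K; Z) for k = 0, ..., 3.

Fix the vertex order v_0 < v_1 < v_2 < v_3 < v_4 < v_5 < v_6 < v_7 and write every simplex with vertices in increasing order. Then dim K = 3 and the simplices of K are:

  0-simplices (8): [v_0], [v_1], [v_2], [v_3], [v_4], [v_5], [v_6], [v_7]
  1-simplices (18): (18 of them)
  2-simplices (17): (17 of them)
  3-simplices (7): [v_0,v_2,v_5,v_7], [v_1,v_2,v_4,v_5], [v_1,v_2,v_4,v_7], [v_1,v_2,v_5,v_7], [v_1,v_4,v_5,v_7], [v_2,v_4,v_5,v_7], [v_2,v_4,v_6,v_7]

Hence C_0 ≅ Z^8, C_1 ≅ Z^18, C_2 ≅ Z^17, C_3 ≅ Z^7.

Boundary ∂_1: C_1 → C_0 maps an edge to its endpoints' difference, ∂[p,q] = q − p. For instance
  ∂[v_0,v_7] = [v_7] − [v_0].
This gives a 8×18 integer matrix of rank 7; reducing to Smith normal form yields diagonal entries (1,1,1,1,1,1,1).

Boundary ∂_2: C_2 → C_1 maps a triangle to the signed sum of its edges. For instance
  ∂[v_2,v_6,v_7] = [v_6,v_7] − [v_2,v_7] + [v_2,v_6],
  ∂[v_4,v_5,v_7] = [v_5,v_7] − [v_4,v_7] + [v_4,v_5].
As a 18×17 matrix over Z this has rank 11, with invariant factors (1,1,1,1,1,1,1,1,1,1,1).

Boundary ∂_3: C_3 → C_2 sends each 3-simplex σ to the alternating sum Σ_i (−1)^i (σ with its i-th vertex removed). For instance
  ∂[v_1,v_2,v_5,v_7] = [v_2,v_5,v_7] − [v_1,v_5,v_7] + [v_1,v_2,v_7] − [v_1,v_2,v_5],
  ∂[v_1,v_2,v_4,v_7] = [v_2,v_4,v_7] − [v_1,v_4,v_7] + [v_1,v_2,v_7] − [v_1,v_2,v_4].
As a 17×7 matrix over Z this has rank 6, with invariant factors (1,1,1,1,1,1).

Reading off H_k = ker ∂_k / im ∂_{k+1}:

  H_0: rank C_0 − rank ∂_1 = 8 − 7 = 1, and the invariant factors of ∂_1 are all 1, so H_0 = Z.
  H_1: rank ker ∂_1 − rank ∂_2 = (18 − 7) − 11 = 0, and the invariant factors of ∂_2 are all 1, so H_1 = 0.
  H_2: rank ker ∂_2 − rank ∂_3 = (17 − 11) − 6 = 0, and the invariant factors of ∂_3 are all 1, so H_2 = 0.
  H_3: rank ker ∂_3 − rank ∂_4 = (7 − 6) − 0 = 1, and there is no ∂_4, so H_3 = Z.

H_0 = Z,  H_1 = 0,  H_2 = 0,  H_3 = Z.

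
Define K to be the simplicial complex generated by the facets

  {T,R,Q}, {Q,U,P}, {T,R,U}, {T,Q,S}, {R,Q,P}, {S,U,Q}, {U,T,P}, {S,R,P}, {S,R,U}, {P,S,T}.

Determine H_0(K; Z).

K has 6 vertices, 15 edges, 10 triangles.
rank ∂_0 = 0, rank ∂_1 = 5 ⇒ b_0 = 6 − 0 − 5 = 1; all invariant factors of ∂_1 are 1 so no torsion. So H_0 ≅ Z.

H_0 ≅ Z.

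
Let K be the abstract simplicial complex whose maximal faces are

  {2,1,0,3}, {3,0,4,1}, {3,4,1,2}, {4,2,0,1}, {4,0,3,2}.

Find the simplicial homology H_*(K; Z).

Fix the vertex order 0 < 1 < 2 < 3 < 4 and write every simplex with vertices in increasing order. Then dim K = 3 and the simplices of K are:

  0-simplices (5): [0], [1], [2], [3], [4]
  1-simplices (10): [0,1], [0,2], [0,3], [0,4], [1,2], [1,3], [1,4], [2,3], [2,4], [3,4]
  2-simplices (10): [0,1,2], [0,1,3], [0,1,4], [0,2,3], [0,2,4], [0,3,4], [1,2,3], [1,2,4], [1,3,4], [2,3,4]
  3-simplices (5): [0,1,2,3], [0,1,2,4], [0,1,3,4], [0,2,3,4], [1,2,3,4]

Hence C_0 ≅ Z^5, C_1 ≅ Z^10, C_2 ≅ Z^10, C_3 ≅ Z^5.

The boundary map ∂_1: C_1 → C_0 sends each edge [p,q] (with p < q) to q − p. For instance
  ∂[1,4] = [4] − [1].
This gives a 5×10 integer matrix of rank 4; reducing to Smith normal form yields diagonal entries (1,1,1,1).

∂_2: C_2 → C_1 acts by ∂[p,q,r] = [q,r] − [p,r] + [p,q]. For instance
  ∂[0,3,4] = [3,4] − [0,4] + [0,3],
  ∂[0,1,3] = [1,3] − [0,3] + [0,1].
The resulting 10×10 matrix has rank 6, and its Smith normal form has invariant factors (1,1,1,1,1,1).

Boundary ∂_3: C_3 → C_2 sends each 3-simplex σ to the alternating sum Σ_i (−1)^i (σ with its i-th vertex removed). For instance
  ∂[1,2,3,4] = [2,3,4] − [1,3,4] + [1,2,4] − [1,2,3],
  ∂[0,2,3,4] = [2,3,4] − [0,3,4] + [0,2,4] − [0,2,3].
The resulting 10×5 matrix has rank 4, and its Smith normal form has invariant factors (1,1,1,1).

From H_k ≅ ker(∂_k) / im(∂_{k+1}) we obtain:

  H_0: rank C_0 − rank ∂_1 = 5 − 4 = 1, and the invariant factors of ∂_1 are all 1, so H_0 ≅ Z.
  H_1: rank ker ∂_1 − rank ∂_2 = (10 − 4) − 6 = 0, and the invariant factors of ∂_2 are all 1, so H_1 ≅ 0.
  H_2: rank ker ∂_2 − rank ∂_3 = (10 − 6) − 4 = 0, and the invariant factors of ∂_3 are all 1, so H_2 ≅ 0.
  H_3: rank ker ∂_3 − rank ∂_4 = (5 − 4) − 0 = 1, and there is no ∂_4, so H_3 ≅ Z.

As a check, the Euler characteristic is 5 − 10 + 10 − 5 = 0, which agrees with 1 − 0 + 0 − 1 = 0.

H_0 = Z,  H_1 = 0,  H_2 = 0,  H_3 = Z.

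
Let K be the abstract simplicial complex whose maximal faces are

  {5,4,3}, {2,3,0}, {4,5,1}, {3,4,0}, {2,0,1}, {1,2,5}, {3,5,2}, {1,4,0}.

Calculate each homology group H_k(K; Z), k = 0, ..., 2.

Order the vertices as 0 < 1 < 2 < 3 < 4 < 5. Listing each simplex with vertices in this order, K has dimension 2 with simplices:

  0-simplices (6): [0], [1], [2], [3], [4], [5]
  1-simplices (12): [0,1], [0,2], [0,3], [0,4], [1,2], [1,4], [1,5], [2,3], [2,5], [3,4], [3,5], [4,5]
  2-simplices (8): [0,1,2], [0,1,4], [0,2,3], [0,3,4], [1,2,5], [1,4,5], [2,3,5], [3,4,5]

Hence C_0 ≅ Z^6, C_1 ≅ Z^12, C_2 ≅ Z^8.

The boundary map ∂_1: C_1 → C_0 maps an edge to its endpoints' difference, ∂[p,q] = q − p.
The resulting 6×12 matrix has rank 5, and its Smith normal form has invariant factors (1,1,1,1,1).

Boundary ∂_2: C_2 → C_1 maps a triangle to the signed sum of its edges. For instance
  ∂[1,4,5] = [4,5] − [1,5] + [1,4],
  ∂[0,3,4] = [3,4] − [0,4] + [0,3].
The 12×8 boundary matrix has rank 7 and Smith normal form diag(1,1,1,1,1,1,1).

Computing H_k = (kernel of ∂_k) / (image of ∂_{k+1}):

  H_0: rank C_0 − rank ∂_1 = 6 − 5 = 1, and the invariant factors of ∂_1 are all 1, so H_0 ≅ Z.
  H_1: rank ker ∂_1 − rank ∂_2 = (12 − 5) − 7 = 0, and the invariant factors of ∂_2 are all 1, so H_1 ≅ 0.
  H_2: rank ker ∂_2 − rank ∂_3 = (8 − 7) − 0 = 1, and there is no ∂_3, so H_2 ≅ Z.

H_0 = Z,  H_1 = 0,  H_2 = Z.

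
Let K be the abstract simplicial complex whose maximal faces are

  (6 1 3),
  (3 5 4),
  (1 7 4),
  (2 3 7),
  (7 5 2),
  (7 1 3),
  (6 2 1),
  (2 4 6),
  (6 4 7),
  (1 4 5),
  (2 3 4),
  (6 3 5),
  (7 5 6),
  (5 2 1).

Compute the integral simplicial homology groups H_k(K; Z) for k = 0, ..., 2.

Take the total order 1 < 2 < 3 < 4 < 5 < 6 < 7 on the vertex set. Then K (dimension 2) consists of the simplices:

  0-simplices (7): [1], [2], [3], [4], [5], [6], [7]
  1-simplices (21): [1,2], [1,3], [1,4], [1,5], [1,6], [1,7], [2,3], [2,4], [2,5], [2,6], [2,7], [3,4], [3,5], [3,6], [3,7], [4,5], [4,6], [4,7], [5,6], [5,7], [6,7]
  2-simplices (14): [1,2,5], [1,2,6], [1,3,6], [1,3,7], [1,4,5], [1,4,7], [2,3,4], [2,3,7], [2,4,6], [2,5,7], [3,4,5], [3,5,6], [4,6,7], [5,6,7]

Hence C_0 ≅ Z^7, C_1 ≅ Z^21, C_2 ≅ Z^14.

Boundary ∂_1: C_1 → C_0 is given by ∂[p,q] = [q] − [p]. For instance
  ∂[2,6] = [6] − [2].
This gives a 7×21 integer matrix of rank 6; reducing to Smith normal form yields diagonal entries (1,1,1,1,1,1).

Boundary ∂_2: C_2 → C_1 acts by ∂[p,q,r] = [q,r] − [p,r] + [p,q]. For instance
  ∂[1,3,6] = [3,6] − [1,6] + [1,3],
  ∂[1,3,7] = [3,7] − [1,7] + [1,3].
This gives a 21×14 integer matrix of rank 13; reducing to Smith normal form yields diagonal entries (1,1,1,1,1,1,1,1,1,1,1,1,1).

From H_k ≅ ker(∂_k) / im(∂_{k+1}) we obtain:

  H_0: rank C_0 − rank ∂_1 = 7 − 6 = 1, and the invariant factors of ∂_1 are all 1, so H_0 ≅ Z.
  H_1: rank ker ∂_1 − rank ∂_2 = (21 − 6) − 13 = 2, and the invariant factors of ∂_2 are all 1, so H_1 ≅ Z^2.
  H_2: rank ker ∂_2 − rank ∂_3 = (14 − 13) − 0 = 1, and there is no ∂_3, so H_2 ≅ Z.

As a check, the Euler characteristic is 7 − 21 + 14 = 0, which agrees with 1 − 2 + 1 = 0.

H_0 = Z,  H_1 = Z^2,  H_2 = Z.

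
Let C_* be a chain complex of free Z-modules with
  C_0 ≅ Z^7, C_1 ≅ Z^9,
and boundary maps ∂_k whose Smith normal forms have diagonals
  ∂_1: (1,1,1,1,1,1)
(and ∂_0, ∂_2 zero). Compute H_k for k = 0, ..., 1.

H_0: b_0 = 7 − 0 − 6 = 1; torsion from ∂_1 factors > 1: none. So H_0 ≅ Z.
H_1: b_1 = 9 − 6 − 0 = 3; torsion from ∂_2 factors > 1: none. So H_1 ≅ Z^3.

H_0 ≅ Z,  H_1 ≅ Z^3.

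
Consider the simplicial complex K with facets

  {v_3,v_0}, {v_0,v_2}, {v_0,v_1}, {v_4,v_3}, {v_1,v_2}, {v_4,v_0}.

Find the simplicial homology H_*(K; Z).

H_0 = Z,  H_1 = Z^2.

Take the total order v_0 < v_1 < v_2 < v_3 < v_4 on the vertex set. Then K (dimension 1) consists of the simplices:

  0-simplices (5): [v_0], [v_1], [v_2], [v_3], [v_4]
  1-simplices (6): [v_0,v_1], [v_0,v_2], [v_0,v_3], [v_0,v_4], [v_1,v_2], [v_3,v_4]

so the chain groups are C_0 ≅ Z^5, C_1 ≅ Z^6.

∂_1: C_1 → C_0 is given by ∂[p,q] = [q] − [p]. For instance
  ∂[v_0,v_3] = [v_3] − [v_0].
The 5×6 boundary matrix has rank 4 and Smith normal form diag(1,1,1,1).

Computing H_k = (kernel of ∂_k) / (image of ∂_{k+1}):

  H_0: rank C_0 − rank ∂_1 = 5 − 4 = 1, and the invariant factors of ∂_1 are all 1, so H_0 = Z.
  H_1: rank ker ∂_1 − rank ∂_2 = (6 − 4) − 0 = 2, and there is no ∂_2, so H_1 = Z^2.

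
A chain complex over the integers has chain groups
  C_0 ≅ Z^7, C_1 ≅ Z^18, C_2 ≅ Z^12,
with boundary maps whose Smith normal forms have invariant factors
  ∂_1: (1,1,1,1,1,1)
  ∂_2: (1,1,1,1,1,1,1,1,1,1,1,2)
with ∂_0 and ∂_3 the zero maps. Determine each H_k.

H_0 ≅ Z,  H_1 ≅ Z/2,  H_2 = 0.

H_0: b_0 = 7 − 0 − 6 = 1; torsion from ∂_1 factors > 1: none. So H_0 ≅ Z.
H_1: b_1 = 18 − 6 − 12 = 0; torsion from ∂_2 factors > 1: [2]. So H_1 ≅ Z/2.
H_2: b_2 = 12 − 12 − 0 = 0; torsion from ∂_3 factors > 1: none. So H_2 ≅ 0.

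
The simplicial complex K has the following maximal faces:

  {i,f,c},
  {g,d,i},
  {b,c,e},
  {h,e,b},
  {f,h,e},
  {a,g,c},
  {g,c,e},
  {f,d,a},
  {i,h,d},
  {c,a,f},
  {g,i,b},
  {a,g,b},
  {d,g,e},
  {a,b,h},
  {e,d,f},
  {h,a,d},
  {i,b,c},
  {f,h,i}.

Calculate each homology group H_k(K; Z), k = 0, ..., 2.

K has 9 vertices, 27 edges, 18 triangles.
rank ∂_0 = 0, rank ∂_1 = 8 ⇒ b_0 = 9 − 0 − 8 = 1; all invariant factors of ∂_1 are 1 so no torsion. So H_0 ≅ Z.
rank ∂_1 = 8, rank ∂_2 = 18 ⇒ b_1 = 27 − 8 − 18 = 1; ∂_2 has invariant factor(s) [2] giving torsion. So H_1 ≅ Z × Z/2.
rank ∂_2 = 18, rank ∂_3 = 0 ⇒ b_2 = 18 − 18 − 0 = 0. So H_2 ≅ 0.

H_0 ≅ Z,  H_1 ≅ Z × Z/2,  H_2 = 0.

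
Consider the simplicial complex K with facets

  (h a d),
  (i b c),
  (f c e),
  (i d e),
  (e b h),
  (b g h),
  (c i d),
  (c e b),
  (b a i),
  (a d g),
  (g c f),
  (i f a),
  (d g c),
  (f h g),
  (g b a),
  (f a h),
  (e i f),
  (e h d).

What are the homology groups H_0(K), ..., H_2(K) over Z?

H_0 ≅ Z,  H_1 ≅ Z ⊕ Z/2Z,  H_2 = 0.

We work with the vertex ordering a < b < c < d < e < f < g < h < i. The simplices of K, each written with vertices in increasing order, are:

  0-simplices (9): a, b, c, d, e, f, g, h, i
  1-simplices (27): ab, ad, af, ag, ah, ai, bc, be, bg, bh, bi, cd, ce, cf, cg, ci, de, dg, dh, di, ef, eh, ei, fg, fh, fi, gh
  2-simplices (18): abg, abi, adg, adh, afh, afi, bce, bci, beh, bgh, cdg, cdi, cef, cfg, deh, dei, efi, fgh

giving chain groups C_0 ≅ Z^9, C_1 ≅ Z^27, C_2 ≅ Z^18.

Boundary ∂_1: C_1 → C_0 is given by ∂[p,q] = [q] − [p]. For instance
  ∂bg = g − b.
As a 9×27 matrix over Z this has rank 8, with invariant factors (1,1,1,1,1,1,1,1).

The boundary map ∂_2: C_2 → C_1 acts by ∂[p,q,r] = [q,r] − [p,r] + [p,q]. For instance
  ∂abi = bi − ai + ab,
  ∂bci = ci − bi + bc.
This gives a 27×18 integer matrix of rank 18; reducing to Smith normal form yields diagonal entries (1,1,1,1,1,1,1,1,1,1,1,1,1,1,1,1,1,2).

From H_k ≅ ker(∂_k) / im(∂_{k+1}) we obtain:

  H_0: rank C_0 − rank ∂_1 = 9 − 8 = 1, and the invariant factors of ∂_1 are all 1, so H_0 = Z.
  H_1: rank ker ∂_1 − rank ∂_2 = (27 − 8) − 18 = 1, and ∂_2 has invariant factor 2 > 1, so H_1 = Z ⊕ Z/2Z.
  H_2: rank ker ∂_2 − rank ∂_3 = (18 − 18) − 0 = 0, and there is no ∂_3, so H_2 = 0.

As a check, the Euler characteristic is 9 − 27 + 18 = 0, which agrees with 1 − 1 + 0 = 0.
(K is a triangulation of the Klein bottle.)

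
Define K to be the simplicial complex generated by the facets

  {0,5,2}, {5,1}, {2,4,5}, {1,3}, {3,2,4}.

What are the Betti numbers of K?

b_0 = 1, b_1 = 1, b_2 = 0.

Fix the vertex order 0 < 1 < 2 < 3 < 4 < 5 and write every simplex with vertices in increasing order. Then dim K = 2 and the simplices of K are:

  0-simplices (6): [0], [1], [2], [3], [4], [5]
  1-simplices (9): [0,2], [0,5], [1,3], [1,5], [2,3], [2,4], [2,5], [3,4], [4,5]
  2-simplices (3): [0,2,5], [2,3,4], [2,4,5]

so the chain groups are C_0 ≅ Z^6, C_1 ≅ Z^9, C_2 ≅ Z^3.

The boundary map ∂_1: C_1 → C_0 is given by ∂[p,q] = [q] − [p].
The resulting 6×9 matrix has rank 5, and its Smith normal form has invariant factors (1,1,1,1,1).

Boundary ∂_2: C_2 → C_1 sends each 2-simplex [p,q,r] to [q,r] − [p,r] + [p,q]. For instance
  ∂[0,2,5] = [2,5] − [0,5] + [0,2],
  ∂[2,4,5] = [4,5] − [2,5] + [2,4].
The resulting 9×3 matrix has rank 3, and its Smith normal form has invariant factors (1,1,1).

From H_k ≅ ker(∂_k) / im(∂_{k+1}) we obtain:

  H_0: rank C_0 − rank ∂_1 = 6 − 5 = 1, and the invariant factors of ∂_1 are all 1, so H_0 ≅ Z.
  H_1: rank ker ∂_1 − rank ∂_2 = (9 − 5) − 3 = 1, and the invariant factors of ∂_2 are all 1, so H_1 ≅ Z.
  H_2: rank ker ∂_2 − rank ∂_3 = (3 − 3) − 0 = 0, and there is no ∂_3, so H_2 ≅ 0.

As a check, the Euler characteristic is 6 − 9 + 3 = 0, which agrees with 1 − 1 + 0 = 0.

Hence the Betti numbers are b_0 = 1, b_1 = 1, b_2 = 0.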